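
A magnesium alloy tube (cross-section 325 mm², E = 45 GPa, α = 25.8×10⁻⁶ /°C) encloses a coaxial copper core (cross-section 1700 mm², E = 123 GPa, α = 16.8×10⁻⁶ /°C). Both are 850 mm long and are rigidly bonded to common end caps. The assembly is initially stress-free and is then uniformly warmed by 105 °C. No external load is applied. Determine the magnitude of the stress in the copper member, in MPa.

σ ≈ 7.6 MPa (tensile)

Equilibrium of a rigid end plate with no external load gives equal and opposite internal forces ±P in the two members. Since α_{magnesium alloy} > α_{copper}, heating drives the magnesium alloy into compression and the copper into tension.
Setting the final lengths equal and cancelling L: (α₁ − α₂)ΔT = P/(A₁E₁) + P/(A₂E₂).
|α₁ − α₂|·ΔT = 9×10⁻⁶ × 105 = 0.000945.
1/(A₁E₁) + 1/(A₂E₂) = 1/(325×45×10³) + 1/(1700×123×10³) = 7.316×10⁻⁸ N⁻¹.
So P = 0.000945 / 7.316×10⁻⁸ = 12.92 kN.
σ_{copper} = P/A₂ = 12920/1700 = 7.598 MPa, tensile.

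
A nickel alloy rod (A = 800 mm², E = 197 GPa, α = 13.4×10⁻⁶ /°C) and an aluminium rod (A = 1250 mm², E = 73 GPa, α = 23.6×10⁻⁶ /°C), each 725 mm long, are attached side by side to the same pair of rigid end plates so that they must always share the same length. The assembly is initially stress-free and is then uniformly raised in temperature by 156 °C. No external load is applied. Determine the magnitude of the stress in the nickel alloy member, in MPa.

σ ≈ 115 MPa (tensile)

The aluminium has the larger α, so on heating it would change length more than the nickel alloy if both were free. The rigid plates force a common final length, so the aluminium is put into compression and the nickel alloy into tension, with equal and opposite forces P (no external load).
Equating the net (thermal + elastic) strains gives |α₁ − α₂|·ΔT = P·[1/(A₁E₁) + 1/(A₂E₂)].
|α₁ − α₂|·ΔT = 10.2×10⁻⁶ × 156 = 0.001591.
1/(A₁E₁) + 1/(A₂E₂) = 1/(800×197×10³) + 1/(1250×73×10³) = 1.73×10⁻⁸ N⁻¹.
P = 0.001591 / 1.73×10⁻⁸ = 91960 N = 91.96 kN.
σ_{nickel alloy} = P/A₁ = 91960/800 = 114.9 MPa, tensile.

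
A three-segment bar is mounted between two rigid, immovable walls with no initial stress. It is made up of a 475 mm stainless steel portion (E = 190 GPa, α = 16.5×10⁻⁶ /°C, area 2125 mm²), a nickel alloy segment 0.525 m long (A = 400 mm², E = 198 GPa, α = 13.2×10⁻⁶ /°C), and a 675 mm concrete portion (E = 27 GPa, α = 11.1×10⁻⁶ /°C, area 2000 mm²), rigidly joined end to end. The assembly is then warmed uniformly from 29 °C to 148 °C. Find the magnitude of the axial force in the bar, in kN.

P ≈ 130 kN (compressive)

Free thermal expansion of the whole bar: Σ αᵢΔT Lᵢ = 16.5×10⁻⁶×119×475 + 13.2×10⁻⁶×119×525 + 11.1×10⁻⁶×119×675 = 2.649 mm.
The walls prevent any net length change, so an axial force P (same in every segment) develops. Compatibility: P · Σ Lᵢ/(AᵢEᵢ) = δ_free.
The series flexibility is Σ Lᵢ/(AᵢEᵢ) = 475/(2125×190×10³) + 525/(400×198×10³) + 675/(2000×27×10³) = 2.031×10⁻⁵ mm/N.
So P = 2.649 / 2.031×10⁻⁵ = 130.5 kN, compressive.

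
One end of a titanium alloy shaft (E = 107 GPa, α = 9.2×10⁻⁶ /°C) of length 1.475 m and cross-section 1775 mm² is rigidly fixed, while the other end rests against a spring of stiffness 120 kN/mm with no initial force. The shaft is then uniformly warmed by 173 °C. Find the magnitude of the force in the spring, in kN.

If the spring were absent the shaft would lengthen by αΔT L = 9.2×10⁻⁶ × 173 × 1475 = 2.348 mm.
Let P be the compressive force at the spring. The shaft shortens elastically by PL/(AE) and the spring compresses by P/k; together these equal δ_free.
So P = δ_free / [L/(AE) + 1/k] = 2.348 / [ 1475/(1775×107×10³) + 1/(120×10³) ].
P = 2.348 / 1.61×10⁻⁵ = 145800 N.

P ≈ 146 kN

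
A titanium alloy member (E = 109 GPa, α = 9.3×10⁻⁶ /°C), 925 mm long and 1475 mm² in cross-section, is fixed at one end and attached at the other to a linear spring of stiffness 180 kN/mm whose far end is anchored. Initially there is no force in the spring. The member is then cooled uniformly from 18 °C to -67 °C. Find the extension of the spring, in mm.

δ ≈ 0.359 mm

If the spring were absent the member would shorten by αΔT L = 9.3×10⁻⁶ × 85 × 925 = 0.7312 mm.
With a force P in the spring, the elastic change of the member is PL/(AE) and that of the spring is P/k; compatibility requires their sum to equal δ_free.
So P = δ_free / [L/(AE) + 1/k] = 0.7312 / [ 925/(1475×109×10³) + 1/(180×10³) ].
P = 0.7312 / 1.131×10⁻⁵ = 64660 N.
Spring extension = P/k = 64660/(180×10³) = 0.3592 mm.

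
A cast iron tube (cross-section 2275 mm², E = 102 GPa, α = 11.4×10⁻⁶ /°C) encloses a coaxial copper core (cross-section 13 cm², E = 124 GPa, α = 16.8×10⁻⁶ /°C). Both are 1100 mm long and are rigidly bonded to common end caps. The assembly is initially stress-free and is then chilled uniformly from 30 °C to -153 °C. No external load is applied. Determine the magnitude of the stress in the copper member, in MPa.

The copper has the larger α, so on cooling it would change length more than the cast iron if both were free. The rigid plates force a common final length, so the copper is put into tension and the cast iron into compression, with equal and opposite forces P (no external load).
Equating the net (thermal + elastic) strains gives |α₁ − α₂|·ΔT = P·[1/(A₁E₁) + 1/(A₂E₂)].
|α₁ − α₂|·ΔT = 5.4×10⁻⁶ × 183 = 0.0009882.
1/(A₁E₁) + 1/(A₂E₂) = 1/(2275×102×10³) + 1/(1300×124×10³) = 1.051×10⁻⁸ N⁻¹.
So P = 0.0009882 / 1.051×10⁻⁸ = 94 kN.
σ_{copper} = P/A₂ = 94000/1300 = 72.31 MPa, tensile.

σ ≈ 72.3 MPa (tensile)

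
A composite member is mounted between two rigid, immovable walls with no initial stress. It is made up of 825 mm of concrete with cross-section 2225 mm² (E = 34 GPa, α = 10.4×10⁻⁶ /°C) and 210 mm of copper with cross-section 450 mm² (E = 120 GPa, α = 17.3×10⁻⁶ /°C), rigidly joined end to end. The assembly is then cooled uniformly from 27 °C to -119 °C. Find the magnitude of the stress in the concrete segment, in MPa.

If the supports were absent, the total length change would be Σ αᵢΔT Lᵢ = 10.4×10⁻⁶×146×825 + 17.3×10⁻⁶×146×210 = 1.783 mm.
Since the ends are fixed, an axial force P builds up, equal in every segment, with P · Σ Lᵢ/(AᵢEᵢ) = δ_free.
Σ Lᵢ/(AᵢEᵢ) = 825/(2225×34×10³) + 210/(450×120×10³) = 1.479×10⁻⁵ mm/N.
So P = 1.783 / 1.479×10⁻⁵ = 120.5 kN, tensile.
σ_{concrete} = P / A = 120500 / 2225 = 54.17 MPa.

σ ≈ 54.2 MPa (tensile)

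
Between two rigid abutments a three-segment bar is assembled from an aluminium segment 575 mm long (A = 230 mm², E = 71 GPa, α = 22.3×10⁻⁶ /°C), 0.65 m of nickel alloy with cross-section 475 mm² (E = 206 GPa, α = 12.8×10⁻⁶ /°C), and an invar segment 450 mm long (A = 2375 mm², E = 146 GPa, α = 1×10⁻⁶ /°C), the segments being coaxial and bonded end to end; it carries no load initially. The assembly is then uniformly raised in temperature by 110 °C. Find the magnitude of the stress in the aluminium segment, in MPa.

If the supports were absent, the total length change would be Σ αᵢΔT Lᵢ = 22.3×10⁻⁶×110×575 + 12.8×10⁻⁶×110×650 + 1×10⁻⁶×110×450 = 2.375 mm.
The walls prevent any net length change, so an axial force P (same in every segment) develops. Compatibility: P · Σ Lᵢ/(AᵢEᵢ) = δ_free.
Σ Lᵢ/(AᵢEᵢ) = 575/(230×71×10³) + 650/(475×206×10³) + 450/(2375×146×10³) = 4.315×10⁻⁵ mm/N.
P = 2.375 / 4.315×10⁻⁵ = 55040 N = 55.04 kN, compressive.
σ_{aluminium} = P / A = 55040 / 230 = 239.3 MPa.

σ ≈ 239 MPa (compressive)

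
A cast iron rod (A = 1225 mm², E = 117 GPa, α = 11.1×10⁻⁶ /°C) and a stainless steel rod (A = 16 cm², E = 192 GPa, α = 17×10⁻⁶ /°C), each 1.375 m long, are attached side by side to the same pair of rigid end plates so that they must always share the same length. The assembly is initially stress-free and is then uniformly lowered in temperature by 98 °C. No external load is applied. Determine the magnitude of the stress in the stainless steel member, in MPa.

σ ≈ 35.3 MPa (tensile)

Equilibrium of a rigid end plate with no external load gives equal and opposite internal forces ±P in the two members. Since α_{stainless steel} > α_{cast iron}, cooling drives the stainless steel into tension and the cast iron into compression.
Equating the net (thermal + elastic) strains gives |α₁ − α₂|·ΔT = P·[1/(A₁E₁) + 1/(A₂E₂)].
|α₁ − α₂|·ΔT = 5.9×10⁻⁶ × 98 = 0.0005782.
1/(A₁E₁) + 1/(A₂E₂) = 1/(1225×117×10³) + 1/(1600×192×10³) = 1.023×10⁻⁸ N⁻¹.
P = 0.0005782 / 1.023×10⁻⁸ = 56510 N = 56.51 kN.
σ_{stainless steel} = P/A₂ = 56510/1600 = 35.32 MPa, tensile.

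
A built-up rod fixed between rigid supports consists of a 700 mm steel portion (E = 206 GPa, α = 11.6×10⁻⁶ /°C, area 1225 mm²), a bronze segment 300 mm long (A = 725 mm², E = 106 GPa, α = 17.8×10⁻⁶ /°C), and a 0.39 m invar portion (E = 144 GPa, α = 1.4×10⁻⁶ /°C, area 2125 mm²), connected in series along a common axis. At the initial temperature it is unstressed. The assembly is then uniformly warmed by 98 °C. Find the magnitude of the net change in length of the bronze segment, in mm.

Free thermal expansion of the whole bar: Σ αᵢΔT Lᵢ = 11.6×10⁻⁶×98×700 + 17.8×10⁻⁶×98×300 + 1.4×10⁻⁶×98×390 = 1.373 mm.
The walls prevent any net length change, so an axial force P (same in every segment) develops. Compatibility: P · Σ Lᵢ/(AᵢEᵢ) = δ_free.
The series flexibility is Σ Lᵢ/(AᵢEᵢ) = 700/(1225×206×10³) + 300/(725×106×10³) + 390/(2125×144×10³) = 7.952×10⁻⁶ mm/N.
P = 1.373 / 7.952×10⁻⁶ = 172600 N = 172.6 kN, compressive.
For the bronze segment, free thermal change = 17.8×10⁻⁶×98×300 = 0.5233 mm and elastic change from P = 172600×300/(725×106×10³) = 0.6738 mm; these oppose, so the net change is 0.15 mm (segment shortens).

|ΔL| ≈ 0.15 mm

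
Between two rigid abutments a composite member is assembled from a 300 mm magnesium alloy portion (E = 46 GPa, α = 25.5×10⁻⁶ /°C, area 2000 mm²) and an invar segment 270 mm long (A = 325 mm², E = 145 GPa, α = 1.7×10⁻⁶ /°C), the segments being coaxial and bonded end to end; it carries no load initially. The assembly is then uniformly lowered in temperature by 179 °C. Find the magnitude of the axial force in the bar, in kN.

P ≈ 161 kN (tensile)

Free thermal contraction of the whole bar: Σ αᵢΔT Lᵢ = 25.5×10⁻⁶×179×300 + 1.7×10⁻⁶×179×270 = 1.452 mm.
Since the ends are fixed, an axial force P builds up, equal in every segment, with P · Σ Lᵢ/(AᵢEᵢ) = δ_free.
Σ Lᵢ/(AᵢEᵢ) = 300/(2000×46×10³) + 270/(325×145×10³) = 8.99×10⁻⁶ mm/N.
So P = 1.452 / 8.99×10⁻⁶ = 161.5 kN, tensile.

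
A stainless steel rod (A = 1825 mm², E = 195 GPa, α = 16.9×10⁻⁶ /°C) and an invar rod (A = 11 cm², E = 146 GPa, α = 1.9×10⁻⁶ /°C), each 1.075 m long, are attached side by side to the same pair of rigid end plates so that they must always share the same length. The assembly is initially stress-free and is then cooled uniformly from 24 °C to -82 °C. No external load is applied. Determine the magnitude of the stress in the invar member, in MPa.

The stainless steel has the larger α, so on cooling it would change length more than the invar if both were free. The rigid plates force a common final length, so the stainless steel is put into tension and the invar into compression, with equal and opposite forces P (no external load).
Equating the net (thermal + elastic) strains gives |α₁ − α₂|·ΔT = P·[1/(A₁E₁) + 1/(A₂E₂)].
|α₁ − α₂|·ΔT = 15×10⁻⁶ × 106 = 0.00159.
1/(A₁E₁) + 1/(A₂E₂) = 1/(1825×195×10³) + 1/(1100×146×10³) = 9.037×10⁻⁹ N⁻¹.
So P = 0.00159 / 9.037×10⁻⁹ = 176 kN.
σ_{invar} = P/A₂ = 176000/1100 = 160 MPa, compressive.

σ ≈ 160 MPa (compressive)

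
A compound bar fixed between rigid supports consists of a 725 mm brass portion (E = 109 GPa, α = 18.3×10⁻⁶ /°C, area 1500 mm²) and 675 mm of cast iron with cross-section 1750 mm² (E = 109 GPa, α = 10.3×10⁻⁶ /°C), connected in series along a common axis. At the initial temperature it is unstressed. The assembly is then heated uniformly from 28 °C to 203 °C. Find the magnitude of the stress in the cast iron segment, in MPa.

σ ≈ 254 MPa (compressive)

Free thermal expansion of the whole bar: Σ αᵢΔT Lᵢ = 18.3×10⁻⁶×175×725 + 10.3×10⁻⁶×175×675 = 3.538 mm.
Since the ends are fixed, an axial force P builds up, equal in every segment, with P · Σ Lᵢ/(AᵢEᵢ) = δ_free.
Σ Lᵢ/(AᵢEᵢ) = 725/(1500×109×10³) + 675/(1750×109×10³) = 7.973×10⁻⁶ mm/N.
P = 3.538 / 7.973×10⁻⁶ = 443800 N = 443.8 kN, compressive.
σ_{cast iron} = P / A = 443800 / 1750 = 253.6 MPa.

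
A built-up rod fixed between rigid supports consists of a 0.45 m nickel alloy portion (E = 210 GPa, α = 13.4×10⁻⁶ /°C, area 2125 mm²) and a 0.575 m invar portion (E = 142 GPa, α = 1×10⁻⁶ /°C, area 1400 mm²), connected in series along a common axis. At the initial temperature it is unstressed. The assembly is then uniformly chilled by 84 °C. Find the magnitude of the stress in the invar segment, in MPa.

σ ≈ 102 MPa (tensile)

If the supports were absent, the total length change would be Σ αᵢΔT Lᵢ = 13.4×10⁻⁶×84×450 + 1×10⁻⁶×84×575 = 0.5548 mm.
The walls prevent any net length change, so an axial force P (same in every segment) develops. Compatibility: P · Σ Lᵢ/(AᵢEᵢ) = δ_free.
The series flexibility is Σ Lᵢ/(AᵢEᵢ) = 450/(2125×210×10³) + 575/(1400×142×10³) = 3.901×10⁻⁶ mm/N.
Hence P = δ_free / Σ(L/AE) = 0.5548/3.901×10⁻⁶ = 142.2 kN (tensile).
σ_{invar} = P / A = 142200 / 1400 = 101.6 MPa.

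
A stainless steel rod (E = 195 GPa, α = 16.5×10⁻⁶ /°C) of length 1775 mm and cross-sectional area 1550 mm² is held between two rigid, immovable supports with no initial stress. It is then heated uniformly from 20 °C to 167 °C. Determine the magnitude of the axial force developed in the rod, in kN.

P ≈ 733 kN (compressive)

The ends cannot move, so σ = EαΔT = 195×10³ × 16.5×10⁻⁶ × 147 = 473 MPa.
Axial force P = σA = 473 × 1550 = 733100 N = 733.1 kN, compressive.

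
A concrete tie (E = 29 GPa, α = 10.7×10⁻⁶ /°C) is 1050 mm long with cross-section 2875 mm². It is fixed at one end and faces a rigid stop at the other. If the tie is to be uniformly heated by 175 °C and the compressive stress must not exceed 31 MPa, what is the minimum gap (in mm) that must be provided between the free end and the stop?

Free expansion if unrestrained: δ_free = αΔT L = 10.7×10⁻⁶ × 175 × 1050 = 1.966 mm.
At the allowable stress the elastic shortening the wall may impose is σL/E = 31 × 1050 / (29×10³) = 1.122 mm.
The gap must absorb the remainder: g_min = 1.966 − 1.122 = 0.8437 mm.

g ≈ 0.844 mm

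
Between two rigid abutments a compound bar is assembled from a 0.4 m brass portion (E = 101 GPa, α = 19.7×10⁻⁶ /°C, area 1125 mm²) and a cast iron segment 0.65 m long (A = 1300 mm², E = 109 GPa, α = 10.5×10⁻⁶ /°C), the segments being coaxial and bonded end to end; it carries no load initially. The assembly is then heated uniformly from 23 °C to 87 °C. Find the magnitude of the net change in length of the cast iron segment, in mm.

|ΔL| ≈ 0.0957 mm

If the supports were absent, the total length change would be Σ αᵢΔT Lᵢ = 19.7×10⁻⁶×64×400 + 10.5×10⁻⁶×64×650 = 0.9411 mm.
The rigid supports impose zero overall length change; the single axial force P common to all segments must satisfy P Σ Lᵢ/(AᵢEᵢ) = δ_free.
The series flexibility is Σ Lᵢ/(AᵢEᵢ) = 400/(1125×101×10³) + 650/(1300×109×10³) = 8.108×10⁻⁶ mm/N.
P = 0.9411 / 8.108×10⁻⁶ = 116100 N = 116.1 kN, compressive.
For the cast iron segment, free thermal change = 10.5×10⁻⁶×64×650 = 0.4368 mm and elastic change from P = 116100×650/(1300×109×10³) = 0.5325 mm; these oppose, so the net change is 0.0957 mm (segment shortens).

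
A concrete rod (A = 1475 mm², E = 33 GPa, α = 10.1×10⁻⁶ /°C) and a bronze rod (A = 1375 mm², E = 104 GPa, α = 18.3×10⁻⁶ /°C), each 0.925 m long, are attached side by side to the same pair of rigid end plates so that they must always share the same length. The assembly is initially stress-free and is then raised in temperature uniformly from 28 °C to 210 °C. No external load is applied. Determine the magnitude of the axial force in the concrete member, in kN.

P ≈ 54.2 kN (tensile in the concrete)

Equilibrium of a rigid end plate with no external load gives equal and opposite internal forces ±P in the two members. Since α_{bronze} > α_{concrete}, heating drives the bronze into compression and the concrete into tension.
Equating the net (thermal + elastic) strains gives |α₁ − α₂|·ΔT = P·[1/(A₁E₁) + 1/(A₂E₂)].
|α₁ − α₂|·ΔT = 8.2×10⁻⁶ × 182 = 0.001492.
1/(A₁E₁) + 1/(A₂E₂) = 1/(1475×33×10³) + 1/(1375×104×10³) = 2.754×10⁻⁸ N⁻¹.
P = 0.001492 / 2.754×10⁻⁸ = 54200 N = 54.2 kN.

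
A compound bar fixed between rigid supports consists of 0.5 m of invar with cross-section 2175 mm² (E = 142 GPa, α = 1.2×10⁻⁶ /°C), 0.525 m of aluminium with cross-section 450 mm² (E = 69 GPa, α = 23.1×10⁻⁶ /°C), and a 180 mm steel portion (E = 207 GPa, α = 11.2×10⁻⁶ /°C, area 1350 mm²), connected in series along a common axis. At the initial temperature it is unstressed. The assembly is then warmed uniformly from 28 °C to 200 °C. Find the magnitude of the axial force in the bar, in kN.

If the supports were absent, the total length change would be Σ αᵢΔT Lᵢ = 1.2×10⁻⁶×172×500 + 23.1×10⁻⁶×172×525 + 11.2×10⁻⁶×172×180 = 2.536 mm.
Since the ends are fixed, an axial force P builds up, equal in every segment, with P · Σ Lᵢ/(AᵢEᵢ) = δ_free.
The series flexibility is Σ Lᵢ/(AᵢEᵢ) = 500/(2175×142×10³) + 525/(450×69×10³) + 180/(1350×207×10³) = 1.917×10⁻⁵ mm/N.
Hence P = δ_free / Σ(L/AE) = 2.536/1.917×10⁻⁵ = 132.3 kN (compressive).

P ≈ 132 kN (compressive)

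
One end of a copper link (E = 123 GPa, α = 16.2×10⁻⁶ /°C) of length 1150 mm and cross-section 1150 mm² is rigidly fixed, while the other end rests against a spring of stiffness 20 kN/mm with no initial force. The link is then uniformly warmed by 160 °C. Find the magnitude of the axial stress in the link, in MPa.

σ ≈ 44.6 MPa (compressive)

If the spring were absent the link would lengthen by αΔT L = 16.2×10⁻⁶ × 160 × 1150 = 2.981 mm.
With a force P in the spring, the elastic change of the link is PL/(AE) and that of the spring is P/k; compatibility requires their sum to equal δ_free.
So P = δ_free / [L/(AE) + 1/k] = 2.981 / [ 1150/(1150×123×10³) + 1/(20×10³) ].
P = 2.981 / 5.813×10⁻⁵ = 51280 N.
σ = P/A = 51280/1150 = 44.59 MPa.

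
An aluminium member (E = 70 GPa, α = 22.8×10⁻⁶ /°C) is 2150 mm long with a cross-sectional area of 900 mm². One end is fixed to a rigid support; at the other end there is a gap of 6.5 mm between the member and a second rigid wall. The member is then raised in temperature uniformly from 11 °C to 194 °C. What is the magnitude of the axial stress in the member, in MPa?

Unrestrained expansion: δ_free = αΔT L = 22.8×10⁻⁶ × 183 × 2150 = 8.971 mm.
This exceeds the 6.5 mm gap, so the wall pushes back. The portion of expansion that must be recovered elastically is δ_free − gap = 8.971 − 6.5 = 2.471 mm.
Compatibility: PL/(AE) = 2.471 mm, so σ = P/A = E × (2.471/2150) = 80.44 MPa.

σ ≈ 80.4 MPa (compressive)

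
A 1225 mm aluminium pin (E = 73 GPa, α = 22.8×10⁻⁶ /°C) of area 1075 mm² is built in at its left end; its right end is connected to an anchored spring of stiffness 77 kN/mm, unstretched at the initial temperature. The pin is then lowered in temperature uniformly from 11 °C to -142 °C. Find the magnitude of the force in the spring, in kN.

Free thermal contraction: δ_free = αΔT L = 22.8×10⁻⁶ × 153 × 1225 = 4.273 mm.
Let P be the tensile force in the spring. The pin extends elastically by PL/(AE) and the spring stretches by P/k; together these equal δ_free.
So P = δ_free / [L/(AE) + 1/k] = 4.273 / [ 1225/(1075×73×10³) + 1/(77×10³) ].
P = 4.273 / 2.86×10⁻⁵ = 149400 N.

P ≈ 149 kN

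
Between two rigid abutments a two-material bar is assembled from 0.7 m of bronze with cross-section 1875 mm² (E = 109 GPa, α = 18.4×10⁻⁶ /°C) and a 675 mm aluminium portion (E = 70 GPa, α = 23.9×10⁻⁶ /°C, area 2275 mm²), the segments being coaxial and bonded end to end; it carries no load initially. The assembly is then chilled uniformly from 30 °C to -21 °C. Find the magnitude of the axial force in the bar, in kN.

P ≈ 193 kN (tensile)

With the walls removed the bar would change length by δ_free = Σ αᵢΔT Lᵢ = 18.4×10⁻⁶×51×700 + 23.9×10⁻⁶×51×675 = 1.48 mm.
The walls prevent any net length change, so an axial force P (same in every segment) develops. Compatibility: P · Σ Lᵢ/(AᵢEᵢ) = δ_free.
The series flexibility is Σ Lᵢ/(AᵢEᵢ) = 700/(1875×109×10³) + 675/(2275×70×10³) = 7.664×10⁻⁶ mm/N.
So P = 1.48 / 7.664×10⁻⁶ = 193.1 kN, tensile.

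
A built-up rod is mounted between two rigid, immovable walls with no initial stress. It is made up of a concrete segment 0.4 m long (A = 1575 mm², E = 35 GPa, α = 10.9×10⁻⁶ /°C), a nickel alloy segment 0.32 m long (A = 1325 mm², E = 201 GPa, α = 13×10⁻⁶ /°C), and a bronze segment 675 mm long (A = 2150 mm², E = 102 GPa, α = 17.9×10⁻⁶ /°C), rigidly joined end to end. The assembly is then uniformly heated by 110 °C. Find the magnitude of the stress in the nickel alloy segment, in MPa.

If the supports were absent, the total length change would be Σ αᵢΔT Lᵢ = 10.9×10⁻⁶×110×400 + 13×10⁻⁶×110×320 + 17.9×10⁻⁶×110×675 = 2.266 mm.
The walls prevent any net length change, so an axial force P (same in every segment) develops. Compatibility: P · Σ Lᵢ/(AᵢEᵢ) = δ_free.
The series flexibility is Σ Lᵢ/(AᵢEᵢ) = 400/(1575×35×10³) + 320/(1325×201×10³) + 675/(2150×102×10³) = 1.154×10⁻⁵ mm/N.
Hence P = δ_free / Σ(L/AE) = 2.266/1.154×10⁻⁵ = 196.5 kN (compressive).
σ_{nickel alloy} = P / A = 196500 / 1325 = 148.3 MPa.

σ ≈ 148 MPa (compressive)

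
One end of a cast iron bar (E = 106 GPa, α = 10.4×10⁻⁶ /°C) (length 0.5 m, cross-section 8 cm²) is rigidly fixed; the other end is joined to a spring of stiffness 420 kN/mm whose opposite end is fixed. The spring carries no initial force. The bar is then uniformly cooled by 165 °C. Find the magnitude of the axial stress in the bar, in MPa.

If the spring were absent the bar would shorten by αΔT L = 10.4×10⁻⁶ × 165 × 500 = 0.858 mm.
Let P be the tensile force in the spring. The bar extends elastically by PL/(AE) and the spring stretches by P/k; together these equal δ_free.
So P = δ_free / [L/(AE) + 1/k] = 0.858 / [ 500/(800×106×10³) + 1/(420×10³) ].
P = 0.858 / 8.277×10⁻⁶ = 103700 N.
σ = P/A = 103700/800 = 129.6 MPa.

σ ≈ 130 MPa (tensile)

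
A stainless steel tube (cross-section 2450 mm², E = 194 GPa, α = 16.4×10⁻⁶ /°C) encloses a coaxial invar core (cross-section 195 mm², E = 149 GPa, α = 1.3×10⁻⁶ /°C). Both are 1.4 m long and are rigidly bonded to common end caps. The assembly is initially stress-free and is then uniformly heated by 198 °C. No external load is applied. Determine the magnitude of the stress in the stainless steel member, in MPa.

Both members must finish at the same length. With the larger α, the stainless steel tends to over-expand; the plates restrain it, putting the stainless steel in compression and the invar in tension. With no external load the two internal forces are equal and opposite, magnitude P.
Setting the final lengths equal and cancelling L: (α₁ − α₂)ΔT = P/(A₁E₁) + P/(A₂E₂).
|α₁ − α₂|·ΔT = 15.1×10⁻⁶ × 198 = 0.00299.
1/(A₁E₁) + 1/(A₂E₂) = 1/(2450×194×10³) + 1/(195×149×10³) = 3.652×10⁻⁸ N⁻¹.
P = 0.00299 / 3.652×10⁻⁸ = 81860 N = 81.86 kN.
σ_{stainless steel} = P/A₁ = 81860/2450 = 33.41 MPa, compressive.

σ ≈ 33.4 MPa (compressive)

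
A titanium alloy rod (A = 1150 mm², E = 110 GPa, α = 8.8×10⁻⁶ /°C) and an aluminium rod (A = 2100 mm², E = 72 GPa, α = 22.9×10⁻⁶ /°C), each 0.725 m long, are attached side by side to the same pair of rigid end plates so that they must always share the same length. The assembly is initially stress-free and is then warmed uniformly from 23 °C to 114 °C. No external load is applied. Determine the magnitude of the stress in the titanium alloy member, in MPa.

σ ≈ 76.8 MPa (tensile)

Both members must finish at the same length. With the larger α, the aluminium tends to over-expand; the plates restrain it, putting the aluminium in compression and the titanium alloy in tension. With no external load the two internal forces are equal and opposite, magnitude P.
Setting the final lengths equal and cancelling L: (α₁ − α₂)ΔT = P/(A₁E₁) + P/(A₂E₂).
|α₁ − α₂|·ΔT = 14.1×10⁻⁶ × 91 = 0.001283.
1/(A₁E₁) + 1/(A₂E₂) = 1/(1150×110×10³) + 1/(2100×72×10³) = 1.452×10⁻⁸ N⁻¹.
So P = 0.001283 / 1.452×10⁻⁸ = 88.37 kN.
σ_{titanium alloy} = P/A₁ = 88370/1150 = 76.85 MPa, tensile.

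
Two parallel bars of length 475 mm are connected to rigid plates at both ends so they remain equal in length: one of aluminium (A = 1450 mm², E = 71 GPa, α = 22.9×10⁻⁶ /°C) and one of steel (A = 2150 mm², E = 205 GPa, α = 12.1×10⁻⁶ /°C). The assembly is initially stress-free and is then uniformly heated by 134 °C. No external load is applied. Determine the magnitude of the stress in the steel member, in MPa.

σ ≈ 56.2 MPa (tensile)

Equilibrium of a rigid end plate with no external load gives equal and opposite internal forces ±P in the two members. Since α_{aluminium} > α_{steel}, heating drives the aluminium into compression and the steel into tension.
Equating the net (thermal + elastic) strains gives |α₁ − α₂|·ΔT = P·[1/(A₁E₁) + 1/(A₂E₂)].
|α₁ − α₂|·ΔT = 10.8×10⁻⁶ × 134 = 0.001447.
1/(A₁E₁) + 1/(A₂E₂) = 1/(1450×71×10³) + 1/(2150×205×10³) = 1.198×10⁻⁸ N⁻¹.
So P = 0.001447 / 1.198×10⁻⁸ = 120.8 kN.
σ_{steel} = P/A₂ = 120800/2150 = 56.18 MPa, tensile.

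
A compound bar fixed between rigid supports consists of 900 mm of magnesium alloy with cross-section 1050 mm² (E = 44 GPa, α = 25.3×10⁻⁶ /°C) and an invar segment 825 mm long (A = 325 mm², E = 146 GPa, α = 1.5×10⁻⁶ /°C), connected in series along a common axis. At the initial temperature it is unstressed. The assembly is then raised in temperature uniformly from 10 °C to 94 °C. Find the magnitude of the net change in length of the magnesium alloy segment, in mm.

Free thermal expansion of the whole bar: Σ αᵢΔT Lᵢ = 25.3×10⁻⁶×84×900 + 1.5×10⁻⁶×84×825 = 2.017 mm.
Since the ends are fixed, an axial force P builds up, equal in every segment, with P · Σ Lᵢ/(AᵢEᵢ) = δ_free.
The series flexibility is Σ Lᵢ/(AᵢEᵢ) = 900/(1050×44×10³) + 825/(325×146×10³) = 3.687×10⁻⁵ mm/N.
Hence P = δ_free / Σ(L/AE) = 2.017/3.687×10⁻⁵ = 54.7 kN (compressive).
For the magnesium alloy segment, free thermal change = 25.3×10⁻⁶×84×900 = 1.913 mm and elastic change from P = 54700×900/(1050×44×10³) = 1.066 mm; these oppose, so the net change is 0.847 mm (segment lengthens).

|ΔL| ≈ 0.847 mm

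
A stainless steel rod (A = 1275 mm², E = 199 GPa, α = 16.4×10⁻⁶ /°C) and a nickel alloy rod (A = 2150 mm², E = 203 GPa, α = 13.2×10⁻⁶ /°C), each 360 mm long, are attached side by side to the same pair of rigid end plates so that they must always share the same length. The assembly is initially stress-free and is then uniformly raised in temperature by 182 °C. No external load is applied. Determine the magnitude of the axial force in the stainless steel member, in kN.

Both members must finish at the same length. With the larger α, the stainless steel tends to over-expand; the plates restrain it, putting the stainless steel in compression and the nickel alloy in tension. With no external load the two internal forces are equal and opposite, magnitude P.
Equating the net (thermal + elastic) strains gives |α₁ − α₂|·ΔT = P·[1/(A₁E₁) + 1/(A₂E₂)].
|α₁ − α₂|·ΔT = 3.2×10⁻⁶ × 182 = 0.0005824.
1/(A₁E₁) + 1/(A₂E₂) = 1/(1275×199×10³) + 1/(2150×203×10³) = 6.232×10⁻⁹ N⁻¹.
P = 0.0005824 / 6.232×10⁻⁹ = 93450 N = 93.45 kN.

P ≈ 93.4 kN (compressive in the stainless steel)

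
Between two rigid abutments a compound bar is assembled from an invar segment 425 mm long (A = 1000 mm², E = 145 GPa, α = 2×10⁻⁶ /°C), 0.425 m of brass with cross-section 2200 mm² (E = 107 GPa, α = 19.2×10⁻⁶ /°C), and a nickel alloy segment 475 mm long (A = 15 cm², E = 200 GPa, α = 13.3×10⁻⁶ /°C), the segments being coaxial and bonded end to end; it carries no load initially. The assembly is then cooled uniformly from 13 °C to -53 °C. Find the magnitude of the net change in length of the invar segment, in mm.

|ΔL| ≈ 0.413 mm

If the supports were absent, the total length change would be Σ αᵢΔT Lᵢ = 2×10⁻⁶×66×425 + 19.2×10⁻⁶×66×425 + 13.3×10⁻⁶×66×475 = 1.012 mm.
Since the ends are fixed, an axial force P builds up, equal in every segment, with P · Σ Lᵢ/(AᵢEᵢ) = δ_free.
The series flexibility is Σ Lᵢ/(AᵢEᵢ) = 425/(1000×145×10³) + 425/(2200×107×10³) + 475/(1500×200×10³) = 6.32×10⁻⁶ mm/N.
P = 1.012 / 6.32×10⁻⁶ = 160100 N = 160.1 kN, tensile.
For the invar segment, free thermal change = 2×10⁻⁶×66×425 = 0.0561 mm and elastic change from P = 160100×425/(1000×145×10³) = 0.4692 mm; these oppose, so the net change is 0.413 mm (segment lengthens).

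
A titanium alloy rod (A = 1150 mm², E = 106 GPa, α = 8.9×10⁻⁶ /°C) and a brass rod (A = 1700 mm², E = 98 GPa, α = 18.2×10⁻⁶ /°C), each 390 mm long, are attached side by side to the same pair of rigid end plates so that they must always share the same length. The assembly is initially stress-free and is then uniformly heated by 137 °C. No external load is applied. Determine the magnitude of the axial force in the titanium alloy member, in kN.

The brass has the larger α, so on heating it would change length more than the titanium alloy if both were free. The rigid plates force a common final length, so the brass is put into compression and the titanium alloy into tension, with equal and opposite forces P (no external load).
Compatibility of the two members (thermal + elastic change equal): (α₁ − α₂)ΔT = P·[1/(A₁E₁) + 1/(A₂E₂)].
|α₁ − α₂|·ΔT = 9.3×10⁻⁶ × 137 = 0.001274.
1/(A₁E₁) + 1/(A₂E₂) = 1/(1150×106×10³) + 1/(1700×98×10³) = 1.421×10⁻⁸ N⁻¹.
So P = 0.001274 / 1.421×10⁻⁸ = 89.69 kN.

P ≈ 89.7 kN (tensile in the titanium alloy)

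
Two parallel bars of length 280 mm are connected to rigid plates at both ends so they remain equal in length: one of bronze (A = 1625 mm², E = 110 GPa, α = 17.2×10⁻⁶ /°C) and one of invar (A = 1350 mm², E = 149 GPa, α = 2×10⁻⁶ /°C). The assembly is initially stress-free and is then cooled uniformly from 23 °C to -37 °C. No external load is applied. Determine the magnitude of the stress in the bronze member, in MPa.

σ ≈ 53.1 MPa (tensile)

The bronze has the larger α, so on cooling it would change length more than the invar if both were free. The rigid plates force a common final length, so the bronze is put into tension and the invar into compression, with equal and opposite forces P (no external load).
Equating the net (thermal + elastic) strains gives |α₁ − α₂|·ΔT = P·[1/(A₁E₁) + 1/(A₂E₂)].
|α₁ − α₂|·ΔT = 15.2×10⁻⁶ × 60 = 0.000912.
1/(A₁E₁) + 1/(A₂E₂) = 1/(1625×110×10³) + 1/(1350×149×10³) = 1.057×10⁻⁸ N⁻¹.
So P = 0.000912 / 1.057×10⁻⁸ = 86.32 kN.
σ_{bronze} = P/A₁ = 86320/1625 = 53.12 MPa, tensile.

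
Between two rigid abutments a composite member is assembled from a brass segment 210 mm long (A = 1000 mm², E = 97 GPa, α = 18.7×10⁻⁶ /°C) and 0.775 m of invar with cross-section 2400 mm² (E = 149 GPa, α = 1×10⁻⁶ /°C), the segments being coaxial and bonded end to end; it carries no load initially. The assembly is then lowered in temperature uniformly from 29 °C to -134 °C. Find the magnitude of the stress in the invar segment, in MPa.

With the walls removed the bar would change length by δ_free = Σ αᵢΔT Lᵢ = 18.7×10⁻⁶×163×210 + 1×10⁻⁶×163×775 = 0.7664 mm.
Since the ends are fixed, an axial force P builds up, equal in every segment, with P · Σ Lᵢ/(AᵢEᵢ) = δ_free.
The series flexibility is Σ Lᵢ/(AᵢEᵢ) = 210/(1000×97×10³) + 775/(2400×149×10³) = 4.332×10⁻⁶ mm/N.
So P = 0.7664 / 4.332×10⁻⁶ = 176.9 kN, tensile.
σ_{invar} = P / A = 176900 / 2400 = 73.71 MPa.

σ ≈ 73.7 MPa (tensile)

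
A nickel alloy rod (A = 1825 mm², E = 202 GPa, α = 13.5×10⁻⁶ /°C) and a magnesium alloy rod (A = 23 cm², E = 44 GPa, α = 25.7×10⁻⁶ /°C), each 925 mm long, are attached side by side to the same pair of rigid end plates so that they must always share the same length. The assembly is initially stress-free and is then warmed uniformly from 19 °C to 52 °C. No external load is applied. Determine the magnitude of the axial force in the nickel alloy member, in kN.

P ≈ 32 kN (tensile in the nickel alloy)

Equilibrium of a rigid end plate with no external load gives equal and opposite internal forces ±P in the two members. Since α_{magnesium alloy} > α_{nickel alloy}, heating drives the magnesium alloy into compression and the nickel alloy into tension.
Equating the net (thermal + elastic) strains gives |α₁ − α₂|·ΔT = P·[1/(A₁E₁) + 1/(A₂E₂)].
|α₁ − α₂|·ΔT = 12.2×10⁻⁶ × 33 = 0.0004026.
1/(A₁E₁) + 1/(A₂E₂) = 1/(1825×202×10³) + 1/(2300×44×10³) = 1.259×10⁻⁸ N⁻¹.
So P = 0.0004026 / 1.259×10⁻⁸ = 31.97 kN.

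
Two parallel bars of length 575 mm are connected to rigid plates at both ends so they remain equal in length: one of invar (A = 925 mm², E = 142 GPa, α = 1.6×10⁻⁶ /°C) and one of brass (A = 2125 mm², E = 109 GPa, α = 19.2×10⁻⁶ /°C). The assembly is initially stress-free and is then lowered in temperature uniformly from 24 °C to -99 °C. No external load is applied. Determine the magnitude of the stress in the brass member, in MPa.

Equilibrium of a rigid end plate with no external load gives equal and opposite internal forces ±P in the two members. Since α_{brass} > α_{invar}, cooling drives the brass into tension and the invar into compression.
Setting the final lengths equal and cancelling L: (α₁ − α₂)ΔT = P/(A₁E₁) + P/(A₂E₂).
|α₁ − α₂|·ΔT = 17.6×10⁻⁶ × 123 = 0.002165.
1/(A₁E₁) + 1/(A₂E₂) = 1/(925×142×10³) + 1/(2125×109×10³) = 1.193×10⁻⁸ N⁻¹.
P = 0.002165 / 1.193×10⁻⁸ = 181400 N = 181.4 kN.
σ_{brass} = P/A₂ = 181400/2125 = 85.39 MPa, tensile.

σ ≈ 85.4 MPa (tensile)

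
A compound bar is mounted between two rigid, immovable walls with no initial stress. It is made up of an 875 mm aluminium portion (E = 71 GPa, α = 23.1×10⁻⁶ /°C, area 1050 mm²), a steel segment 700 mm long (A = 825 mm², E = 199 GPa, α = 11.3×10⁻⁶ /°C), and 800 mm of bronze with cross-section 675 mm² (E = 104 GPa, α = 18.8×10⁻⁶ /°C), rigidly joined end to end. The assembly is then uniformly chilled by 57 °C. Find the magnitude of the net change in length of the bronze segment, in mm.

With the walls removed the bar would change length by δ_free = Σ αᵢΔT Lᵢ = 23.1×10⁻⁶×57×875 + 11.3×10⁻⁶×57×700 + 18.8×10⁻⁶×57×800 = 2.46 mm.
The rigid supports impose zero overall length change; the single axial force P common to all segments must satisfy P Σ Lᵢ/(AᵢEᵢ) = δ_free.
Σ Lᵢ/(AᵢEᵢ) = 875/(1050×71×10³) + 700/(825×199×10³) + 800/(675×104×10³) = 2.74×10⁻⁵ mm/N.
P = 2.46 / 2.74×10⁻⁵ = 89800 N = 89.8 kN, tensile.
For the bronze segment, free thermal change = 18.8×10⁻⁶×57×800 = 0.8573 mm and elastic change from P = 89800×800/(675×104×10³) = 1.023 mm; these oppose, so the net change is 0.166 mm (segment lengthens).

|ΔL| ≈ 0.166 mm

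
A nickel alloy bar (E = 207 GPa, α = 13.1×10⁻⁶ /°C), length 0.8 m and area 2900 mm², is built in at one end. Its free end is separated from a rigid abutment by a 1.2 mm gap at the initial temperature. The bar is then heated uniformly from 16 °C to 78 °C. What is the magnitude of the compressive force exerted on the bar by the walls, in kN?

If the wall were absent the bar would grow by αΔT L = 13.1×10⁻⁶ × 62 × 800 = 0.6498 mm.
This is smaller than the 1.2 mm clearance, so the bar expands freely without reaching the stop — the stress is zero.

P ≈ 0 kN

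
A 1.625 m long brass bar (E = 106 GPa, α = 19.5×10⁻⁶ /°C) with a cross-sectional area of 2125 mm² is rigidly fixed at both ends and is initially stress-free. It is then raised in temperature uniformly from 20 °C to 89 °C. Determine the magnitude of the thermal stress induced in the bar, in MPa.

σ ≈ 143 MPa (compressive)

With length fixed, the mechanical strain must cancel the thermal strain αΔT = 19.5×10⁻⁶ × 69 = 1345.5×10⁻⁶.
Hence σ = E·αΔT = 106×10³ × 1345.5×10⁻⁶ = 142.6 MPa, compressive.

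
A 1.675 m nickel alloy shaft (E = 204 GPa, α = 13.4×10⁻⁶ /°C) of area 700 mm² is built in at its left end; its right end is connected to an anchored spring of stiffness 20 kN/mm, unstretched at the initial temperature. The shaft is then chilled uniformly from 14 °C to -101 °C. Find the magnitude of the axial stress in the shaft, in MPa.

σ ≈ 59.7 MPa (tensile)

If the spring were absent the shaft would shorten by αΔT L = 13.4×10⁻⁶ × 115 × 1675 = 2.581 mm.
Let P be the tensile force in the spring. The shaft extends elastically by PL/(AE) and the spring stretches by P/k; together these equal δ_free.
P [ L/(AE) + 1/k ] = δ_free → P [ 1675/(700×204×10³) + 1/(20×10³) ] = 2.581.
P = 2.581 / 6.173×10⁻⁵ = 41810 N.
σ = P/A = 41810/700 = 59.73 MPa.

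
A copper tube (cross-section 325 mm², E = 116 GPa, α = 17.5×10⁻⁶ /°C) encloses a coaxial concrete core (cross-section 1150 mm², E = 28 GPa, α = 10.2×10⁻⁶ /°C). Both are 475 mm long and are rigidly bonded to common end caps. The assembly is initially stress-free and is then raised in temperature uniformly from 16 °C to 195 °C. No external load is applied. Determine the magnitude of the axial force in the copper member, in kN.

P ≈ 22.7 kN (compressive in the copper)

The copper has the larger α, so on heating it would change length more than the concrete if both were free. The rigid plates force a common final length, so the copper is put into compression and the concrete into tension, with equal and opposite forces P (no external load).
Equating the net (thermal + elastic) strains gives |α₁ − α₂|·ΔT = P·[1/(A₁E₁) + 1/(A₂E₂)].
|α₁ − α₂|·ΔT = 7.3×10⁻⁶ × 179 = 0.001307.
1/(A₁E₁) + 1/(A₂E₂) = 1/(325×116×10³) + 1/(1150×28×10³) = 5.758×10⁻⁸ N⁻¹.
P = 0.001307 / 5.758×10⁻⁸ = 22690 N = 22.69 kN.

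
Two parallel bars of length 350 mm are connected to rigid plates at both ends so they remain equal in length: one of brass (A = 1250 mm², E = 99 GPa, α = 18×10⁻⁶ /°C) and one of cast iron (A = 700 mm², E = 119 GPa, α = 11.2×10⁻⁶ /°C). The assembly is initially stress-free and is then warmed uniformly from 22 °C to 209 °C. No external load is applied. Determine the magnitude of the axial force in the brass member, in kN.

P ≈ 63.3 kN (compressive in the brass)

The brass has the larger α, so on heating it would change length more than the cast iron if both were free. The rigid plates force a common final length, so the brass is put into compression and the cast iron into tension, with equal and opposite forces P (no external load).
Setting the final lengths equal and cancelling L: (α₁ − α₂)ΔT = P/(A₁E₁) + P/(A₂E₂).
|α₁ − α₂|·ΔT = 6.8×10⁻⁶ × 187 = 0.001272.
1/(A₁E₁) + 1/(A₂E₂) = 1/(1250×99×10³) + 1/(700×119×10³) = 2.009×10⁻⁸ N⁻¹.
So P = 0.001272 / 2.009×10⁻⁸ = 63.31 kN.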